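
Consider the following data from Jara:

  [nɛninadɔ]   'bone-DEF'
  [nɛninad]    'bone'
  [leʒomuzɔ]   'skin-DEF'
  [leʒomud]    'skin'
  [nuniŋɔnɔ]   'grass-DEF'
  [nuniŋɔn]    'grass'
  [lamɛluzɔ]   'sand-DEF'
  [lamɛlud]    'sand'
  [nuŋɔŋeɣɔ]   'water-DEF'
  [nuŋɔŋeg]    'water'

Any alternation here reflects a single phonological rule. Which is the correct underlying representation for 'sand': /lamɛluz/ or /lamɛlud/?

/lamɛluz/

In [lamɛluzɔ] and [lamɛlud] the final segment of 'sand' alternates: [z] ~ [d].
The stem 'bone' ([nɛninadɔ], [nɛninad]) shows [d] unchanged in both environments, so [d] cannot be basic with [z] derived before the DEF suffix.
So /z/ is underlying, and a rule of word-final hardening — voiced fricatives become stops word-finally — gives [d].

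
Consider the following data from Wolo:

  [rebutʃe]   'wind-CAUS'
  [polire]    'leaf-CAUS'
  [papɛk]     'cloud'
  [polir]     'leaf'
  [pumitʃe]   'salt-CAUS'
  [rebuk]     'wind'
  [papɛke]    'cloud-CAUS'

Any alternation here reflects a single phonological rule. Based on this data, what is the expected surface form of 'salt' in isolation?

The root 'wind' surfaces as [rebutʃe] and [rebuk], with a stem-final [tʃ] ~ [k] alternation.
The stem 'cloud' ([papɛke], [papɛk]) shows [k] unchanged in both environments, so [k] cannot be basic with [tʃ] derived before the CAUS suffix.
Therefore /tʃ/ is basic and [k] is derived by depalatalization (palato-alveolar /tʃ/ becomes [k] when no front vowel follows).
The one attested form of 'salt', [pumitʃe], shows underlying /pumitʃ/. Applying the same rule when no front vowel follows gives [pumik].

[pumik]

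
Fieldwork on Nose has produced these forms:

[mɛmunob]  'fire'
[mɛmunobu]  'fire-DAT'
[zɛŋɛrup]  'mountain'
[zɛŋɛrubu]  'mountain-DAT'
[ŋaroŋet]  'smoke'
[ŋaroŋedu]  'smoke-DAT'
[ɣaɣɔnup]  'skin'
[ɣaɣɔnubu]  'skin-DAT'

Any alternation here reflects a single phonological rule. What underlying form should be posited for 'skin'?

'skin' shows [p] ~ [b] at the end of the stem ([ɣaɣɔnup] vs [ɣaɣɔnubu]).
The stem 'fire' ([mɛmunob], [mɛmunobu]) shows [b] unchanged in both environments, so [b] cannot be basic with [p] derived in isolation.
The alternation reflects intervocalic voicing: voiceless stops become voiced between vowels. /p/ is underlying.

/ɣaɣɔnup/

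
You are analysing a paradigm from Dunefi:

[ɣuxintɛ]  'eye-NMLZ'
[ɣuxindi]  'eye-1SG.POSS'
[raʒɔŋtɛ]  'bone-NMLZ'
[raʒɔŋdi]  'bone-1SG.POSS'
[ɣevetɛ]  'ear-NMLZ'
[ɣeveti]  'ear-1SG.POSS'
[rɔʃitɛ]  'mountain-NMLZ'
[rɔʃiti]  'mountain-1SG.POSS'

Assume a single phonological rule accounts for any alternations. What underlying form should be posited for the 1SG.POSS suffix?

The 1SG.POSS morpheme has two allomorphs, [-di] and [-ti].
The NMLZ suffix, which begins with [t], is invariant after every stem; so [t] is not altered by any rule here.
So the underlying form is /-di/, and voiced stops become voiceless after a vowel.

/-di/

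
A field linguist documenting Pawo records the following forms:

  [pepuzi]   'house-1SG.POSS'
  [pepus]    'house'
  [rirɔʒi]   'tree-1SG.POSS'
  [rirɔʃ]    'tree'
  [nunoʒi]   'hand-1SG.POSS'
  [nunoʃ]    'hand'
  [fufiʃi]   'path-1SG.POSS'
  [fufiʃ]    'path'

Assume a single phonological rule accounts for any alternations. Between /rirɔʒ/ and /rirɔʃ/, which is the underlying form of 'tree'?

/rirɔʒ/

The root 'tree' surfaces as [rirɔʒi] and [rirɔʃ], with a stem-final [ʒ] ~ [ʃ] alternation.
If /ʃ/ were underlying and a rule turned it into [ʒ] before the 1SG.POSS suffix, 'path' would also alternate; but it has [ʃ] in both [fufiʃi] and [fufiʃ].
The alternation reflects word-final obstruent devoicing: voiced obstruents become voiceless word-finally. /ʒ/ is underlying.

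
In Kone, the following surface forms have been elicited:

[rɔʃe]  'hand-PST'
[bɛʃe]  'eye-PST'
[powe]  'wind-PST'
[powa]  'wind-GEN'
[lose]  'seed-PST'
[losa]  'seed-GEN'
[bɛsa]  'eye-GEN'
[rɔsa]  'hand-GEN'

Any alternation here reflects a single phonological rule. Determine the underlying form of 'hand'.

The stem for 'hand' ends in [s] in [rɔsa] but [ʃ] in [rɔʃe].
Compare 'seed', with invariant [s] in [losa] and [lose]: an analysis with underlying /s/ and a rule producing [ʃ] before the PST suffix would wrongly predict alternation here too.
The alternation reflects depalatalization: palato-alveolar /ʃ/ becomes [s] when no front vowel follows. /ʃ/ is underlying.
So 'hand' = /rɔʃ/.

/rɔʃ/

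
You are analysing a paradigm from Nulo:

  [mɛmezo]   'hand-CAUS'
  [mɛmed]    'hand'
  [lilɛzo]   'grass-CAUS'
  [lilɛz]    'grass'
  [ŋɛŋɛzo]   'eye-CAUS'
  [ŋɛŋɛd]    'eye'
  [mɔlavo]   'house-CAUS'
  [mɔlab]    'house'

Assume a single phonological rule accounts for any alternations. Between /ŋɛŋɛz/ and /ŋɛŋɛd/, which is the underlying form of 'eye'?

/ŋɛŋɛd/

In [ŋɛŋɛzo] and [ŋɛŋɛd] the final segment of 'eye' alternates: [z] ~ [d].
Compare 'grass', with invariant [z] in [lilɛzo] and [lilɛz]: an analysis with underlying /z/ and a rule producing [d] in isolation would wrongly predict alternation here too.
Therefore /d/ is basic and [z] is derived by intervocalic spirantization (voiced stops become fricatives between vowels).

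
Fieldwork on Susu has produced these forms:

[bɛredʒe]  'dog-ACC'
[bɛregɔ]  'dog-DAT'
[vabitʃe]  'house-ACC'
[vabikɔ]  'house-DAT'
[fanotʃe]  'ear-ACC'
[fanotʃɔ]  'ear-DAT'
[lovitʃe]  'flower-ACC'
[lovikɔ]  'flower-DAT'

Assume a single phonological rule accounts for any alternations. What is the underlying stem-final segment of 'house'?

In [vabitʃe] and [vabikɔ] the final segment of 'house' alternates: [tʃ] ~ [k].
But 'ear' keeps [tʃ] in both environments ([fanotʃe], [fanotʃɔ]), so there is no rule changing /tʃ/ to [k] before the DAT suffix.
The alternation reflects palatalization before a front vowel: /k/ and /g/ become palato-alveolar [tʃ] and [dʒ] before a front vowel. /k/ is underlying.

/k/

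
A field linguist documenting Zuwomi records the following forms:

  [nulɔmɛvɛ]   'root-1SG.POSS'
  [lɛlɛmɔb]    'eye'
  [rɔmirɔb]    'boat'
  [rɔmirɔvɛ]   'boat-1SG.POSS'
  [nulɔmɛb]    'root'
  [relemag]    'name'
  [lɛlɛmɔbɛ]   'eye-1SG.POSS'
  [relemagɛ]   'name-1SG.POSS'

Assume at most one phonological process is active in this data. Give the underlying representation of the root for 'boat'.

The stem for 'boat' ends in [b] in [rɔmirɔb] but [v] in [rɔmirɔvɛ].
If /b/ were underlying and a rule turned it into [v] before the 1SG.POSS suffix, 'eye' would also alternate; but it has [b] in both [lɛlɛmɔb] and [lɛlɛmɔbɛ].
The alternation reflects word-final hardening: voiced fricatives become stops word-finally. /v/ is underlying.

/rɔmirɔv/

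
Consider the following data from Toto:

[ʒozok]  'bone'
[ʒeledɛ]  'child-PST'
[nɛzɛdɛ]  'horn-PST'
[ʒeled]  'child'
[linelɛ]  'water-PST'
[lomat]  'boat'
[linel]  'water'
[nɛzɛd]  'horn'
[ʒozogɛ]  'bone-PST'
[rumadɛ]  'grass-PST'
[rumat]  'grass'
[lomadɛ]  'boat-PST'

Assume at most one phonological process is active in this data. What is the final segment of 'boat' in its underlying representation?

/t/

The root 'boat' surfaces as [lomat] and [lomadɛ], with a stem-final [t] ~ [d] alternation.
But 'child' keeps [d] in both environments ([ʒeled], [ʒeledɛ]), so there is no rule changing /d/ to [t] in isolation.
The underlying segment must be /t/; voiceless stops become voiced between vowels, yielding [d] there.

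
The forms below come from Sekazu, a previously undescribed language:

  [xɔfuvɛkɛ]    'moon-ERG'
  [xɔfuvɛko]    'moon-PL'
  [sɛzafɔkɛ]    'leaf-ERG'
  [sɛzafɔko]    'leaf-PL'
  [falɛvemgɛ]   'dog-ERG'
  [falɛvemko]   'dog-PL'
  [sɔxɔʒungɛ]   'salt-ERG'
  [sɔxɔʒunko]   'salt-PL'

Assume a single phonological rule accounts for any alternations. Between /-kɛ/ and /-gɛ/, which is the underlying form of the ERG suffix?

/-gɛ/

The ERG suffix surfaces as [-gɛ] and [-kɛ], depending on the final segment of the stem.
The PL suffix, which begins with [k], is invariant after every stem; so [k] is not altered by any rule here.
The ERG suffix is therefore /-gɛ/ underlyingly, with post-vocalic devoicing: voiced stops become voiceless after a vowel.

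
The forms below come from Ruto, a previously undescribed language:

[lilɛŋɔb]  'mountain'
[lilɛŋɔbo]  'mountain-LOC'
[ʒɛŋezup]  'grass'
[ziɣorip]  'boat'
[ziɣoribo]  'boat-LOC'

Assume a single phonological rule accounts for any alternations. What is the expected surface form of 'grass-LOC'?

[ʒɛŋezubo]

The stem for 'boat' ends in [p] in [ziɣorip] but [b] in [ziɣoribo].
Compare 'mountain', with invariant [b] in [lilɛŋɔb] and [lilɛŋɔbo]: an analysis with underlying /b/ and a rule producing [p] in isolation would wrongly predict alternation here too.
Therefore /p/ is basic and [b] is derived by intervocalic voicing (voiceless stops become voiced between vowels).
From [ʒɛŋezup] the stem 'grass' is /ʒɛŋezup/; between vowels this yields [ʒɛŋezubo].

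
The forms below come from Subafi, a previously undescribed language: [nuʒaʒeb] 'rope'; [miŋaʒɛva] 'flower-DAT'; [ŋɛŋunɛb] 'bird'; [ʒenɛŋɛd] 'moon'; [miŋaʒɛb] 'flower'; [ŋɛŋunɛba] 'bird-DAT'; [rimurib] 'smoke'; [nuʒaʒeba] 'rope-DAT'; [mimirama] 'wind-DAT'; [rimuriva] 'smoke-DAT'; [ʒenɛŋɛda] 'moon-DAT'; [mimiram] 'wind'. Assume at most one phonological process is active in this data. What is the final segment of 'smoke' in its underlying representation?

The root 'smoke' surfaces as [rimuriva] and [rimurib], with a stem-final [v] ~ [b] alternation.
The stem 'rope' ([nuʒaʒeba], [nuʒaʒeb]) shows [b] unchanged in both environments, so [b] cannot be basic with [v] derived before the DAT suffix.
Therefore /v/ is basic and [b] is derived by word-final hardening (voiced fricatives become stops word-finally).

/v/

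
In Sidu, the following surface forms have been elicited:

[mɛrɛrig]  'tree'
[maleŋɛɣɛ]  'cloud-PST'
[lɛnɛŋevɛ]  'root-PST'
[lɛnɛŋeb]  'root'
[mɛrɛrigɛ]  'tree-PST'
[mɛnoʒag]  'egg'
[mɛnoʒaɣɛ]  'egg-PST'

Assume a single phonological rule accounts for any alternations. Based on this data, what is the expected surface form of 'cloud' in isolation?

[maleŋɛg]

The stem for 'egg' ends in [g] in [mɛnoʒag] but [ɣ] in [mɛnoʒaɣɛ].
But 'tree' keeps [g] in both environments ([mɛrɛrig], [mɛrɛrigɛ]), so there is no rule changing /g/ to [ɣ] before the PST suffix.
The underlying segment must be /ɣ/; voiced fricatives become stops word-finally, yielding [g] there.
From [maleŋɛɣɛ] the stem 'cloud' is /maleŋɛɣ/; word-finally this yields [maleŋɛg].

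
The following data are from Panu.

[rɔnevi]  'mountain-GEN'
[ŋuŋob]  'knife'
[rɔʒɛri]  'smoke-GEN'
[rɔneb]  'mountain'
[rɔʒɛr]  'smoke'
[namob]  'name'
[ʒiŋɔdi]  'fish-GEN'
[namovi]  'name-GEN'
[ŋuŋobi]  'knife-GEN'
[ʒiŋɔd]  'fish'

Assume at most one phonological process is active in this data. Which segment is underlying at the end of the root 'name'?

The stem for 'name' ends in [v] in [namovi] but [b] in [namob].
If /b/ were underlying and a rule turned it into [v] before the GEN suffix, 'knife' would also alternate; but it has [b] in both [ŋuŋobi] and [ŋuŋob].
So /v/ is underlying, and a rule of word-final hardening — voiced fricatives become stops word-finally — gives [b].

/v/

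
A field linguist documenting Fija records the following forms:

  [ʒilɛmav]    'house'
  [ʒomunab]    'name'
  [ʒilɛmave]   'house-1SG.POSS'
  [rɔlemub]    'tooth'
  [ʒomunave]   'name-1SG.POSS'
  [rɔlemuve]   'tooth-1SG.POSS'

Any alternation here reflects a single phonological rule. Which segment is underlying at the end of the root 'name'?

/b/

In [ʒomunave] and [ʒomunab] the final segment of 'name' alternates: [v] ~ [b].
Compare 'house', with invariant [v] in [ʒilɛmave] and [ʒilɛmav]: an analysis with underlying /v/ and a rule producing [b] in isolation would wrongly predict alternation here too.
Therefore /b/ is basic and [v] is derived by intervocalic spirantization (voiced stops become fricatives between vowels).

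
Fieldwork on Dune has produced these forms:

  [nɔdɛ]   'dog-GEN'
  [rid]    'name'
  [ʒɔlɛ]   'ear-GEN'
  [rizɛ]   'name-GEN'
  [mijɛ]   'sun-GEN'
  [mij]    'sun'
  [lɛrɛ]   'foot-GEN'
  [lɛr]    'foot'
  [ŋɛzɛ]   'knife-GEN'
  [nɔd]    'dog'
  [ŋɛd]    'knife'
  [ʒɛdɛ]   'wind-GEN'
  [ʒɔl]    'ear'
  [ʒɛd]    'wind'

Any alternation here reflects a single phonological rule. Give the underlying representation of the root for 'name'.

/riz/

The root 'name' surfaces as [rid] and [rizɛ], with a stem-final [d] ~ [z] alternation.
If /d/ were underlying and a rule turned it into [z] before the GEN suffix, 'wind' would also alternate; but it has [d] in both [ʒɛd] and [ʒɛdɛ].
The underlying segment must be /z/; voiced fricatives become stops word-finally, yielding [d] there.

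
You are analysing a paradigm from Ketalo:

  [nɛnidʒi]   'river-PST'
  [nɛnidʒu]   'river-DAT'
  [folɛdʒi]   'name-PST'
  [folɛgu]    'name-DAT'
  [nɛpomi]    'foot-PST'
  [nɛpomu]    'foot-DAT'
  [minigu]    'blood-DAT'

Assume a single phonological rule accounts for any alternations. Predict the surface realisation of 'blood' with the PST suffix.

[minidʒi]

The root 'name' surfaces as [folɛdʒi] and [folɛgu], with a stem-final [dʒ] ~ [g] alternation.
But 'river' keeps [dʒ] in both environments ([nɛnidʒi], [nɛnidʒu]), so there is no rule changing /dʒ/ to [g] before the DAT suffix.
The underlying segment must be /g/; /g/ becomes palato-alveolar [dʒ] before a front vowel, yielding [dʒ] there.
The one attested form of 'blood', [minigu], shows underlying /minig/. Applying the same rule before a front vowel gives [minidʒi].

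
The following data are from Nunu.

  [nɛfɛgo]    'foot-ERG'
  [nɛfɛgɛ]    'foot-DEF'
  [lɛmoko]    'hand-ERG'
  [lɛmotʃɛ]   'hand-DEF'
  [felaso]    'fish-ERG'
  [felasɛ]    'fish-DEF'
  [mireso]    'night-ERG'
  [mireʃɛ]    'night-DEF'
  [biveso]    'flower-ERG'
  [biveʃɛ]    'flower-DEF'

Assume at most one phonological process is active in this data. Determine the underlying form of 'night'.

The stem for 'night' ends in [s] in [mireso] but [ʃ] in [mireʃɛ].
If /s/ were underlying and a rule turned it into [ʃ] before the DEF suffix, 'fish' would also alternate; but it has [s] in both [felaso] and [felasɛ].
The alternation reflects depalatalization: palato-alveolar /tʃ/ and /ʃ/ become [k] and [s] when no front vowel follows. /ʃ/ is underlying.

/mireʃ/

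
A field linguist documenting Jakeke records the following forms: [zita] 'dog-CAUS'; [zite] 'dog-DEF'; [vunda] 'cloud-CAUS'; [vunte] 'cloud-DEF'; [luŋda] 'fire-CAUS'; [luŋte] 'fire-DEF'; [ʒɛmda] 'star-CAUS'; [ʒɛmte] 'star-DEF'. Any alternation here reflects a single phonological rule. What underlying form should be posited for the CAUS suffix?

The CAUS suffix surfaces as [-da] and [-ta], depending on the final segment of the stem.
The DEF suffix, which begins with [t], is invariant after every stem; so [t] is not altered by any rule here.
So the underlying form is /-da/, and voiced stops become voiceless after a vowel.

/-da/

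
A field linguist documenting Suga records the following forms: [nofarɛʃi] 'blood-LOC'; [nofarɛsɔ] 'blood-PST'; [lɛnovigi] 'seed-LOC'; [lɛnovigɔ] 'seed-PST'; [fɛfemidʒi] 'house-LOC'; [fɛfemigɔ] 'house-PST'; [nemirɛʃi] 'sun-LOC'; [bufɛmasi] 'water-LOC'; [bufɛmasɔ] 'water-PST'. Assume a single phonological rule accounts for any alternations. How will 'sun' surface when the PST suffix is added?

The root 'blood' surfaces as [nofarɛʃi] and [nofarɛsɔ], with a stem-final [ʃ] ~ [s] alternation.
Compare 'water', with invariant [s] in [bufɛmasi] and [bufɛmasɔ]: an analysis with underlying /s/ and a rule producing [ʃ] before the LOC suffix would wrongly predict alternation here too.
The underlying segment must be /ʃ/; palato-alveolar /dʒ/ and /ʃ/ become [g] and [s] when no front vowel follows, yielding [s] there.
From [nemirɛʃi] the stem 'sun' is /nemirɛʃ/; when no front vowel follows this yields [nemirɛsɔ].

[nemirɛsɔ]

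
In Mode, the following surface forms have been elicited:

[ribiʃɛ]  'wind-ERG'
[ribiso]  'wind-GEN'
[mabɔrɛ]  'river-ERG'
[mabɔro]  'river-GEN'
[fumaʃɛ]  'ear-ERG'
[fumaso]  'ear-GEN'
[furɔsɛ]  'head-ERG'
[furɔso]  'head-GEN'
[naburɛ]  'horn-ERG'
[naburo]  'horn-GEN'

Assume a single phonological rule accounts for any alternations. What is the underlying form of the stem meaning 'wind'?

/ribiʃ/

In [ribiʃɛ] and [ribiso] the final segment of 'wind' alternates: [ʃ] ~ [s].
But 'head' keeps [s] in both environments ([furɔsɛ], [furɔso]), so there is no rule changing /s/ to [ʃ] before the ERG suffix.
Therefore /ʃ/ is basic and [s] is derived by depalatalization (palato-alveolar /ʃ/ becomes [s] when no front vowel follows).
Hence 'wind' is /ribiʃ/ underlyingly.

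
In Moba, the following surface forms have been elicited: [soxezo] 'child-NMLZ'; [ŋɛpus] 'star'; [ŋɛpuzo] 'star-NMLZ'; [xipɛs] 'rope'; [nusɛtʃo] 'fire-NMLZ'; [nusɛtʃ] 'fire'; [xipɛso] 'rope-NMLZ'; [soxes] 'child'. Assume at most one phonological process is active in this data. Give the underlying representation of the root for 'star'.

In [ŋɛpus] and [ŋɛpuzo] the final segment of 'star' alternates: [s] ~ [z].
The stem 'rope' ([xipɛs], [xipɛso]) shows [s] unchanged in both environments, so [s] cannot be basic with [z] derived before the NMLZ suffix.
The underlying segment must be /z/; voiced obstruents become voiceless word-finally, yielding [s] there.
Hence 'star' is /ŋɛpuz/ underlyingly.

/ŋɛpuz/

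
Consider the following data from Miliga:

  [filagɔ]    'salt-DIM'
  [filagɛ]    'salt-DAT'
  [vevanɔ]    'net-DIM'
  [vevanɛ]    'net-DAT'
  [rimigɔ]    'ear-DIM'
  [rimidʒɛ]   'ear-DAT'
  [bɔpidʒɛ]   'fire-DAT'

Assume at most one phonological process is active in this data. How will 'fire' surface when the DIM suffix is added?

[bɔpigɔ]

The root 'ear' surfaces as [rimigɔ] and [rimidʒɛ], with a stem-final [g] ~ [dʒ] alternation.
The stem 'salt' ([filagɔ], [filagɛ]) shows [g] unchanged in both environments, so [g] cannot be basic with [dʒ] derived before the DAT suffix.
So /dʒ/ is underlying, and a rule of depalatalization — palato-alveolar /dʒ/ becomes [g] when no front vowel follows — gives [g].
From [bɔpidʒɛ] the stem 'fire' is /bɔpidʒ/; when no front vowel follows this yields [bɔpigɔ].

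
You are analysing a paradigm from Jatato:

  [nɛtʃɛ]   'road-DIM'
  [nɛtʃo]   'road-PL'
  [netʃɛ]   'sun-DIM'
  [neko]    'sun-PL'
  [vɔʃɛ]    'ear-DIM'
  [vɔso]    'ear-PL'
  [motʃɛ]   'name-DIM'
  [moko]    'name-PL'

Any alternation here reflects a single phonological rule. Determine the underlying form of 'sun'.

The root 'sun' surfaces as [netʃɛ] and [neko], with a stem-final [tʃ] ~ [k] alternation.
If /tʃ/ were underlying and a rule turned it into [k] before the PL suffix, 'road' would also alternate; but it has [tʃ] in both [nɛtʃɛ] and [nɛtʃo].
The underlying segment must be /k/; /k/ and /s/ become palato-alveolar [tʃ] and [ʃ] before a front vowel, yielding [tʃ] there.
The underlying form of 'sun' is therefore /nek/.

/nek/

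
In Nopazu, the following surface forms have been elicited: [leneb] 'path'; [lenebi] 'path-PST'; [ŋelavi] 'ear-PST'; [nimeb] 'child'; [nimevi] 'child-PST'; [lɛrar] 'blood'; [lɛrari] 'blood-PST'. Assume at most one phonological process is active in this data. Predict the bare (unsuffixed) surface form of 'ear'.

[ŋelab]

The stem for 'child' ends in [b] in [nimeb] but [v] in [nimevi].
Compare 'path', with invariant [b] in [leneb] and [lenebi]: an analysis with underlying /b/ and a rule producing [v] before the PST suffix would wrongly predict alternation here too.
The underlying segment must be /v/; voiced fricatives become stops word-finally, yielding [b] there.
The one attested form of 'ear', [ŋelavi], shows underlying /ŋelav/. Applying the same rule word-finally gives [ŋelab].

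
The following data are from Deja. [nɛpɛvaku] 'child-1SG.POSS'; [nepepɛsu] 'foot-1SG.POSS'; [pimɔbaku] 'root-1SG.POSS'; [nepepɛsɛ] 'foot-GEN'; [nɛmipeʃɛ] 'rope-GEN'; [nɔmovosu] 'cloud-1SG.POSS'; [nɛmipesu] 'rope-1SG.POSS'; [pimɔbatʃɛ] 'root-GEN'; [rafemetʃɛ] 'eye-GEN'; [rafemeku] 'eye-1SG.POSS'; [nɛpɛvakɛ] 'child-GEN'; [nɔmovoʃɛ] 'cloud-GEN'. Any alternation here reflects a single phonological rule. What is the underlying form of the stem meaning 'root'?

'root' shows [k] ~ [tʃ] at the end of the stem ([pimɔbaku] vs [pimɔbatʃɛ]).
If /k/ were underlying and a rule turned it into [tʃ] before the GEN suffix, 'child' would also alternate; but it has [k] in both [nɛpɛvaku] and [nɛpɛvakɛ].
Therefore /tʃ/ is basic and [k] is derived by depalatalization (palato-alveolar /tʃ/ and /ʃ/ become [k] and [s] when no front vowel follows).

/pimɔbatʃ/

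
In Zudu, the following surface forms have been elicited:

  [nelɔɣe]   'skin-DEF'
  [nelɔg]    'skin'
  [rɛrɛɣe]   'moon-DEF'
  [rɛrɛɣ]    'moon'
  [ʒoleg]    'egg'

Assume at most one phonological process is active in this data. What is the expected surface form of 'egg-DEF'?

[ʒoleɣe]

The stem for 'skin' ends in [ɣ] in [nelɔɣe] but [g] in [nelɔg].
But 'moon' keeps [ɣ] in both environments ([rɛrɛɣe], [rɛrɛɣ]), so there is no rule changing /ɣ/ to [g] in isolation.
The underlying segment must be /g/; voiced stops become fricatives between vowels, yielding [ɣ] there.
From [ʒoleg] the stem 'egg' is /ʒoleg/; between vowels this yields [ʒoleɣe].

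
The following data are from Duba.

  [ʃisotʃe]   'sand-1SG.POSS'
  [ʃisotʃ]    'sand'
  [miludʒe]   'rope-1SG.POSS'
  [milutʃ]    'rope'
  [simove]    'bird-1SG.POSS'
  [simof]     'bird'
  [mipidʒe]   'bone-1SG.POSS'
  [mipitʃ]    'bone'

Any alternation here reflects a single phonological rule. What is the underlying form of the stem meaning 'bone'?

/mipidʒ/

In [mipidʒe] and [mipitʃ] the final segment of 'bone' alternates: [dʒ] ~ [tʃ].
But 'sand' keeps [tʃ] in both environments ([ʃisotʃe], [ʃisotʃ]), so there is no rule changing /tʃ/ to [dʒ] before the 1SG.POSS suffix.
The alternation reflects word-final obstruent devoicing: voiced obstruents become voiceless word-finally. /dʒ/ is underlying.
Hence 'bone' is /mipidʒ/ underlyingly.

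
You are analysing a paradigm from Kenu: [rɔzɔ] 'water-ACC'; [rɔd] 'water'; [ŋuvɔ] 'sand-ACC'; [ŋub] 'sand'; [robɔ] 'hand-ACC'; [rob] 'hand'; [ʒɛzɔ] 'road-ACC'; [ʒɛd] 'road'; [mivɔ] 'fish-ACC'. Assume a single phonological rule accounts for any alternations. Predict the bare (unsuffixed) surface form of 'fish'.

[mib]

The stem for 'sand' ends in [v] in [ŋuvɔ] but [b] in [ŋub].
The stem 'hand' ([robɔ], [rob]) shows [b] unchanged in both environments, so [b] cannot be basic with [v] derived before the ACC suffix.
The underlying segment must be /v/; voiced fricatives become stops word-finally, yielding [b] there.
The one attested form of 'fish', [mivɔ], shows underlying /miv/. Applying the same rule word-finally gives [mib].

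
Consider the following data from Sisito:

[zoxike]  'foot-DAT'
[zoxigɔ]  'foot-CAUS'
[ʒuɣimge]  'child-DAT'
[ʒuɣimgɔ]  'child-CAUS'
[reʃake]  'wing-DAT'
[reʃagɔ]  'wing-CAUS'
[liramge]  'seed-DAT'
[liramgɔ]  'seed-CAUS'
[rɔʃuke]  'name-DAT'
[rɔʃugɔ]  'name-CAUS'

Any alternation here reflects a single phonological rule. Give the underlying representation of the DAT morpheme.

/-ke/

The DAT morpheme has two allomorphs, [-ge] and [-ke].
The CAUS suffix, which begins with [g], is invariant after every stem; so [g] is not altered by any rule here.
So the underlying form is /-ke/, and voiceless stops become voiced after a nasal.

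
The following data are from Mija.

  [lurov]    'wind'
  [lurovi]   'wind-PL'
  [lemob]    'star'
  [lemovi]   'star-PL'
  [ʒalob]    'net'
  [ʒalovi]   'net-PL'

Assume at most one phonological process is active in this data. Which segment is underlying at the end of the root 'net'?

The stem for 'net' ends in [b] in [ʒalob] but [v] in [ʒalovi].
But 'wind' keeps [v] in both environments ([lurov], [lurovi]), so there is no rule changing /v/ to [b] in isolation.
The alternation reflects intervocalic spirantization: voiced stops become fricatives between vowels. /b/ is underlying.

/b/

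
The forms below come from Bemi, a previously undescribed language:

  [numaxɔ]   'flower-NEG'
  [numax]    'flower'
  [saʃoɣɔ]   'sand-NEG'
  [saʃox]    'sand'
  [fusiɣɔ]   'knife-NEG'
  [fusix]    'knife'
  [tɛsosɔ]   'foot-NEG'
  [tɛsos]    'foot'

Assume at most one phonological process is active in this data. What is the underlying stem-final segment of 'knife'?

/ɣ/

'knife' shows [ɣ] ~ [x] at the end of the stem ([fusiɣɔ] vs [fusix]).
But 'flower' keeps [x] in both environments ([numaxɔ], [numax]), so there is no rule changing /x/ to [ɣ] before the NEG suffix.
The alternation reflects word-final obstruent devoicing: voiced obstruents become voiceless word-finally. /ɣ/ is underlying.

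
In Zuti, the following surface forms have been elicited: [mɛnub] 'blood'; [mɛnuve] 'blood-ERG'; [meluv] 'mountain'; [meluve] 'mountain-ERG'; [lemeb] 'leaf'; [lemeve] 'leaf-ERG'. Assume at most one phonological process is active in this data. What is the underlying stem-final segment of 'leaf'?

/b/

'leaf' shows [b] ~ [v] at the end of the stem ([lemeb] vs [lemeve]).
If /v/ were underlying and a rule turned it into [b] in isolation, 'mountain' would also alternate; but it has [v] in both [meluv] and [meluve].
The alternation reflects intervocalic spirantization: voiced stops become fricatives between vowels. /b/ is underlying.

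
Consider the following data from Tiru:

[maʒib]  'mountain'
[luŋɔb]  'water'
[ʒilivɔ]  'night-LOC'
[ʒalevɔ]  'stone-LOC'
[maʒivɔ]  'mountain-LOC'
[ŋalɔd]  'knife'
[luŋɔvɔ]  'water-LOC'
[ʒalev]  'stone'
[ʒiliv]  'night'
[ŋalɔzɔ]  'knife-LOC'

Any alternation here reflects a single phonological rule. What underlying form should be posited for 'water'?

/luŋɔb/

The stem for 'water' ends in [b] in [luŋɔb] but [v] in [luŋɔvɔ].
Compare 'stone', with invariant [v] in [ʒalev] and [ʒalevɔ]: an analysis with underlying /v/ and a rule producing [b] in isolation would wrongly predict alternation here too.
The alternation reflects intervocalic spirantization: voiced stops become fricatives between vowels. /b/ is underlying.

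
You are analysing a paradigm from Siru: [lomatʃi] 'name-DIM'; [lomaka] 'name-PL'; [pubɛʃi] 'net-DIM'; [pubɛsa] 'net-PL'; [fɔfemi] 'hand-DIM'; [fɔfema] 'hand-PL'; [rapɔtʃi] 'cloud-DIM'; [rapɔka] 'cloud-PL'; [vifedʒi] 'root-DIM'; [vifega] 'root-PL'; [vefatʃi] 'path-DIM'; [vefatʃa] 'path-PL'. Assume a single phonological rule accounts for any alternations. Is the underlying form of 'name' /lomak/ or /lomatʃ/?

/lomak/

The stem for 'name' ends in [tʃ] in [lomatʃi] but [k] in [lomaka].
But 'path' keeps [tʃ] in both environments ([vefatʃi], [vefatʃa]), so there is no rule changing /tʃ/ to [k] before the PL suffix.
Therefore /k/ is basic and [tʃ] is derived by palatalization before a front vowel (/k/, /g/ and /s/ become palato-alveolar [tʃ], [dʒ] and [ʃ] before a front vowel).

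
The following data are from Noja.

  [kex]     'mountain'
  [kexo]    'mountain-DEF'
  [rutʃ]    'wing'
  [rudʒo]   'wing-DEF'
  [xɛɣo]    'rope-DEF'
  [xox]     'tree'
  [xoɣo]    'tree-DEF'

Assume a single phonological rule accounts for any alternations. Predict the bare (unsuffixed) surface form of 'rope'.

[xɛx]

In [xox] and [xoɣo] the final segment of 'tree' alternates: [x] ~ [ɣ].
But 'mountain' keeps [x] in both environments ([kex], [kexo]), so there is no rule changing /x/ to [ɣ] before the DEF suffix.
Therefore /ɣ/ is basic and [x] is derived by word-final obstruent devoicing (voiced obstruents become voiceless word-finally).
From [xɛɣo] the stem 'rope' is /xɛɣ/; word-finally this yields [xɛx].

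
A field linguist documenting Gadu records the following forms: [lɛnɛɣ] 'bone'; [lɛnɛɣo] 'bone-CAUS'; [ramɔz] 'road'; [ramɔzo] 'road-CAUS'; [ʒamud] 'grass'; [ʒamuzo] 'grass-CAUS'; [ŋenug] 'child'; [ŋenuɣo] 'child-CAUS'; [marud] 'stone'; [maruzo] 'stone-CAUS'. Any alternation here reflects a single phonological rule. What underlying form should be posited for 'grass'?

The stem for 'grass' ends in [d] in [ʒamud] but [z] in [ʒamuzo].
The stem 'road' ([ramɔz], [ramɔzo]) shows [z] unchanged in both environments, so [z] cannot be basic with [d] derived in isolation.
Therefore /d/ is basic and [z] is derived by intervocalic spirantization (voiced stops become fricatives between vowels).

/ʒamud/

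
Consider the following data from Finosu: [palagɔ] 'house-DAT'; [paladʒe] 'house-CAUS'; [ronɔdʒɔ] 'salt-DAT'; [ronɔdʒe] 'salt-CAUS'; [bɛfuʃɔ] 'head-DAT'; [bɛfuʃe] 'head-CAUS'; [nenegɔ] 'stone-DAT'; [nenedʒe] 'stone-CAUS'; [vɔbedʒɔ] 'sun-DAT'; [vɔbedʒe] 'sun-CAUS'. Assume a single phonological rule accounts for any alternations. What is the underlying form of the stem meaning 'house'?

In [palagɔ] and [paladʒe] the final segment of 'house' alternates: [g] ~ [dʒ].
But 'sun' keeps [dʒ] in both environments ([vɔbedʒɔ], [vɔbedʒe]), so there is no rule changing /dʒ/ to [g] before the DAT suffix.
So /g/ is underlying, and a rule of palatalization before a front vowel — /g/ becomes palato-alveolar [dʒ] before a front vowel — gives [dʒ].
So 'house' = /palag/.

/palag/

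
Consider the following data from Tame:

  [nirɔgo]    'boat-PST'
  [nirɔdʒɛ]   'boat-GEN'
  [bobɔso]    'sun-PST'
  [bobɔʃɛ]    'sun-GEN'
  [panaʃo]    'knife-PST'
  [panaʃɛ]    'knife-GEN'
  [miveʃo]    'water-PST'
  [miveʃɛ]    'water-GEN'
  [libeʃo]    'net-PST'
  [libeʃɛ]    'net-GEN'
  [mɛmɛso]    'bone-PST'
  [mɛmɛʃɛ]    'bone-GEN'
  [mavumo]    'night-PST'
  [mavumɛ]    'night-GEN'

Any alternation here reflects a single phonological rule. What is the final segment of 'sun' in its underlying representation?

The stem for 'sun' ends in [s] in [bobɔso] but [ʃ] in [bobɔʃɛ].
Compare 'net', with invariant [ʃ] in [libeʃo] and [libeʃɛ]: an analysis with underlying /ʃ/ and a rule producing [s] before the PST suffix would wrongly predict alternation here too.
So /s/ is underlying, and a rule of palatalization before a front vowel — /g/ and /s/ become palato-alveolar [dʒ] and [ʃ] before a front vowel — gives [ʃ].

/s/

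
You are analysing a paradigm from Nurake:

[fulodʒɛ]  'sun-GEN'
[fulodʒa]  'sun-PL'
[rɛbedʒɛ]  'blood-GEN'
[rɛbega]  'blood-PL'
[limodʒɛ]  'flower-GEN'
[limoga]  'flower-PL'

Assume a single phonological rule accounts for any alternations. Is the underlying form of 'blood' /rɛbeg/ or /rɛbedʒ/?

/rɛbeg/

The root 'blood' surfaces as [rɛbedʒɛ] and [rɛbega], with a stem-final [dʒ] ~ [g] alternation.
But 'sun' keeps [dʒ] in both environments ([fulodʒɛ], [fulodʒa]), so there is no rule changing /dʒ/ to [g] before the PL suffix.
The alternation reflects palatalization before a front vowel: /g/ becomes palato-alveolar [dʒ] before a front vowel. /g/ is underlying.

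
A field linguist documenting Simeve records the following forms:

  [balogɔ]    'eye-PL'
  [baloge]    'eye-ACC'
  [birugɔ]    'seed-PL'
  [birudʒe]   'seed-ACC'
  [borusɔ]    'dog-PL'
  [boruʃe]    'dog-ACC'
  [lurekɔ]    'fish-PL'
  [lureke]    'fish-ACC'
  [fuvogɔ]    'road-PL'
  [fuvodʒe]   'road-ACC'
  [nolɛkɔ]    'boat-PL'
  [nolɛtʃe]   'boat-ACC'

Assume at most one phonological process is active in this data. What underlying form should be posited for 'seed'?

/birudʒ/

The stem for 'seed' ends in [g] in [birugɔ] but [dʒ] in [birudʒe].
If /g/ were underlying and a rule turned it into [dʒ] before the ACC suffix, 'eye' would also alternate; but it has [g] in both [balogɔ] and [baloge].
The underlying segment must be /dʒ/; palato-alveolar /tʃ/, /dʒ/ and /ʃ/ become [k], [g] and [s] when no front vowel follows, yielding [g] there.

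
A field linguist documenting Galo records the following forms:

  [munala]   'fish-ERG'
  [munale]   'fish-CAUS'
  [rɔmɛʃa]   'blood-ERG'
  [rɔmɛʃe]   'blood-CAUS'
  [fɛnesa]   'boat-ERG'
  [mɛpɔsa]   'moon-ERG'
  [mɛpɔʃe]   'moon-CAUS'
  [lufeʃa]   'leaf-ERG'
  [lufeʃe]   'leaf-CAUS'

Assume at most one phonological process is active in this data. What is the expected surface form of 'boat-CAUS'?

The root 'moon' surfaces as [mɛpɔsa] and [mɛpɔʃe], with a stem-final [s] ~ [ʃ] alternation.
But 'leaf' keeps [ʃ] in both environments ([lufeʃa], [lufeʃe]), so there is no rule changing /ʃ/ to [s] before the ERG suffix.
Therefore /s/ is basic and [ʃ] is derived by palatalization before a front vowel (/s/ becomes palato-alveolar [ʃ] before a front vowel).
From [fɛnesa] the stem 'boat' is /fɛnes/; before a front vowel this yields [fɛneʃe].

[fɛneʃe]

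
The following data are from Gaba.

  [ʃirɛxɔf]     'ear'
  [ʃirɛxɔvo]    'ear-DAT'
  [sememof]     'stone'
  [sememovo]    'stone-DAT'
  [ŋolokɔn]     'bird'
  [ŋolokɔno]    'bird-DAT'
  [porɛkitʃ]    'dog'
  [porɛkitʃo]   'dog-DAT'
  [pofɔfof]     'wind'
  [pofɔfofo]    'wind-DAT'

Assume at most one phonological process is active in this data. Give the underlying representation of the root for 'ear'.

'ear' shows [f] ~ [v] at the end of the stem ([ʃirɛxɔf] vs [ʃirɛxɔvo]).
If /f/ were underlying and a rule turned it into [v] before the DAT suffix, 'wind' would also alternate; but it has [f] in both [pofɔfof] and [pofɔfofo].
Therefore /v/ is basic and [f] is derived by word-final obstruent devoicing (voiced obstruents become voiceless word-finally).

/ʃirɛxɔv/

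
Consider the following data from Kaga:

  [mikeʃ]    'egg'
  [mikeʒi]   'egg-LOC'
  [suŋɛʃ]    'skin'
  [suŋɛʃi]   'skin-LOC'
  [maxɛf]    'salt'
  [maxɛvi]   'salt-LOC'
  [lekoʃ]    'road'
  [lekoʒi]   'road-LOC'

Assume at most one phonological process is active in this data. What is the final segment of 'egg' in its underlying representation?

The root 'egg' surfaces as [mikeʃ] and [mikeʒi], with a stem-final [ʃ] ~ [ʒ] alternation.
If /ʃ/ were underlying and a rule turned it into [ʒ] before the LOC suffix, 'skin' would also alternate; but it has [ʃ] in both [suŋɛʃ] and [suŋɛʃi].
So /ʒ/ is underlying, and a rule of word-final obstruent devoicing — voiced obstruents become voiceless word-finally — gives [ʃ].

/ʒ/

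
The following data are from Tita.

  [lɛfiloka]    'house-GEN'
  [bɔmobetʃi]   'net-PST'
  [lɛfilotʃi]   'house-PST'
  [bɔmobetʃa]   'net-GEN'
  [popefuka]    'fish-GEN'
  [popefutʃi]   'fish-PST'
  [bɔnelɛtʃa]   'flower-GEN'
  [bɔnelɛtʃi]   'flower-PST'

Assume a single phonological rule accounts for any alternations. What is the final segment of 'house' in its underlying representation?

The stem for 'house' ends in [k] in [lɛfiloka] but [tʃ] in [lɛfilotʃi].
But 'net' keeps [tʃ] in both environments ([bɔmobetʃa], [bɔmobetʃi]), so there is no rule changing /tʃ/ to [k] before the GEN suffix.
The underlying segment must be /k/; /k/ becomes palato-alveolar [tʃ] before a front vowel, yielding [tʃ] there.

/k/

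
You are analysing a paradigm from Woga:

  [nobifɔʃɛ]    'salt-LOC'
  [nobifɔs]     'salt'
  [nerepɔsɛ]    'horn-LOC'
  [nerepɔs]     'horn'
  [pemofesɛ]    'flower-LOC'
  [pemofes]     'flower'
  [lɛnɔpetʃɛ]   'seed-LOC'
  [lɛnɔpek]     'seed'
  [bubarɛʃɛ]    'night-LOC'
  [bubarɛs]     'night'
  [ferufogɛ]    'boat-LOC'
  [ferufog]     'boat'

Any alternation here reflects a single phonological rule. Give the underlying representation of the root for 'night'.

In [bubarɛʃɛ] and [bubarɛs] the final segment of 'night' alternates: [ʃ] ~ [s].
If /s/ were underlying and a rule turned it into [ʃ] before the LOC suffix, 'flower' would also alternate; but it has [s] in both [pemofesɛ] and [pemofes].
So /ʃ/ is underlying, and a rule of depalatalization — palato-alveolar /tʃ/ and /ʃ/ become [k] and [s] when no front vowel follows — gives [s].
Hence 'night' is /bubarɛʃ/ underlyingly.

/bubarɛʃ/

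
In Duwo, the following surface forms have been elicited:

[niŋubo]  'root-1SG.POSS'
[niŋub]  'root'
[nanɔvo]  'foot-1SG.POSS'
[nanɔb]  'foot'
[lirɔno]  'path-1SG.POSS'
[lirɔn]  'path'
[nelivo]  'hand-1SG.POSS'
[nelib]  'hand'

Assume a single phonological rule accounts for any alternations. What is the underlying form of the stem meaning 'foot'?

'foot' shows [v] ~ [b] at the end of the stem ([nanɔvo] vs [nanɔb]).
Compare 'root', with invariant [b] in [niŋubo] and [niŋub]: an analysis with underlying /b/ and a rule producing [v] before the 1SG.POSS suffix would wrongly predict alternation here too.
The underlying segment must be /v/; voiced fricatives become stops word-finally, yielding [b] there.

/nanɔv/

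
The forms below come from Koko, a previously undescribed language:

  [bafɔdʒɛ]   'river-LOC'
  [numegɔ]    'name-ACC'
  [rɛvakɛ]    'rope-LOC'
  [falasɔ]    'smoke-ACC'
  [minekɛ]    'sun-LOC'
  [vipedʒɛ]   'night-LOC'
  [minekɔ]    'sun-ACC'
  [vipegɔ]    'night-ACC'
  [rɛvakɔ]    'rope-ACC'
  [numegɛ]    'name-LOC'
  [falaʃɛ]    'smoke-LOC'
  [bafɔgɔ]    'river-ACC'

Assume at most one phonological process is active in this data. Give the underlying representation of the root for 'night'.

'night' shows [g] ~ [dʒ] at the end of the stem ([vipegɔ] vs [vipedʒɛ]).
Compare 'name', with invariant [g] in [numegɔ] and [numegɛ]: an analysis with underlying /g/ and a rule producing [dʒ] before the LOC suffix would wrongly predict alternation here too.
The underlying segment must be /dʒ/; palato-alveolar /dʒ/ and /ʃ/ become [g] and [s] when no front vowel follows, yielding [g] there.

/vipedʒ/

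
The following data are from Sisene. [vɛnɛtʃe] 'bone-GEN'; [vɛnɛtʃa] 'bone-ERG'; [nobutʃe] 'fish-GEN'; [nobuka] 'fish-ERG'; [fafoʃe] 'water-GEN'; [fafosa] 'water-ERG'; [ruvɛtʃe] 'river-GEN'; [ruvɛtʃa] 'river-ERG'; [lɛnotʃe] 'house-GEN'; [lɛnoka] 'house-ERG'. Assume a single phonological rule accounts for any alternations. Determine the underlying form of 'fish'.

/nobuk/

The root 'fish' surfaces as [nobutʃe] and [nobuka], with a stem-final [tʃ] ~ [k] alternation.
But 'bone' keeps [tʃ] in both environments ([vɛnɛtʃe], [vɛnɛtʃa]), so there is no rule changing /tʃ/ to [k] before the ERG suffix.
Therefore /k/ is basic and [tʃ] is derived by palatalization before a front vowel (/k/ and /s/ become palato-alveolar [tʃ] and [ʃ] before a front vowel).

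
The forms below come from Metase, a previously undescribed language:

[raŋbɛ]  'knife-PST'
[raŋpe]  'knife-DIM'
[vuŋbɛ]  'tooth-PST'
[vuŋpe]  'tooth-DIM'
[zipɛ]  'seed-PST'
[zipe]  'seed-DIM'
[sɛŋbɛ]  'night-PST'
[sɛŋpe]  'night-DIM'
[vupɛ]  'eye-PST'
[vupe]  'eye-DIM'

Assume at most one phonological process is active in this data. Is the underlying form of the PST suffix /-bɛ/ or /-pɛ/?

/-bɛ/

The PST suffix surfaces as [-bɛ] and [-pɛ], depending on the final segment of the stem.
By contrast the DIM suffix keeps its initial [p] throughout — that segment must be underlying.
So the underlying form is /-bɛ/, and voiced stops become voiceless after a vowel.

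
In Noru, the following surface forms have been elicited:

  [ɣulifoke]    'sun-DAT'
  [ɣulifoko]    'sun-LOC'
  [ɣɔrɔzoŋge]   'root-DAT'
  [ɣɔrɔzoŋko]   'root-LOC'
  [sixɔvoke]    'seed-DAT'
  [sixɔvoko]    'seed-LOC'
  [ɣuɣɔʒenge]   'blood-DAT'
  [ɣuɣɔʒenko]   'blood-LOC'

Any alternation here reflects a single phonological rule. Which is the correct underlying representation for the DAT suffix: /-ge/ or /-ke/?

/-ge/

The DAT morpheme has two allomorphs, [-ge] and [-ke].
The LOC suffix, which begins with [k], is invariant after every stem; so [k] is not altered by any rule here.
The DAT suffix is therefore /-ge/ underlyingly, with post-vocalic devoicing: voiced stops become voiceless after a vowel.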